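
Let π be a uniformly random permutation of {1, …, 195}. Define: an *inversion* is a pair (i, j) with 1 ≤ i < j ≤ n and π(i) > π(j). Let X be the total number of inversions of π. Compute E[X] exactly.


Write X = Σ X_I over the C(195, 2) = 18915 pairs i < j, with X_I the indicator of one inversion.
There are 18915 indicators.
For each fixed pair i < j, the values π(i) and π(j) are two distinct elements of {1, …, 195} in uniformly random order; by symmetry P[π(i) > π(j)] = 1/2.
By linearity: E[X] = 18915 · (1/2) = C(195, 2) · (1/2) = 18915/2 = 18915/2 ≈ 9457.500.

E[X] = 18915/2 = 9457.500.


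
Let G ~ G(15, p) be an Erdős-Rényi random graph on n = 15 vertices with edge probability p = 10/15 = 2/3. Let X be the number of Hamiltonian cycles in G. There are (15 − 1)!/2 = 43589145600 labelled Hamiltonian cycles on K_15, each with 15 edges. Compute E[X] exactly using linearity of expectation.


K_15 has (15 − 1)!/2 = 43589145600 labelled Hamiltonian cycles.
For each such Hamiltonian cycle H, let X_H = 1 if all 15 edges of H are present in G. Then P[X_H = 1] = p^{15} = (2/3)^{15} = 32768/14348907.
Summing the indicators: E[X] = Σ_H E[X_H] = 43589145600 · p^{15} = 43589145600 · 32768/14348907 = 5877897625600/59049.
Numerically: E[X] ≈ 9.95e+07.

E[X] = 43589145600 · (2/3)^{15} = 5877897625600/59049 ≈ 9.95e+07.


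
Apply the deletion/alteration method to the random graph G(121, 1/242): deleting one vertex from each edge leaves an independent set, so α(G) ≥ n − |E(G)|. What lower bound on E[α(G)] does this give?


E[|E(G)|] = C(121, 2)·p = 7260 · (1/242) = 30.
E[α(G)] ≥ n − E[|E(G)|] = 121 − 30 = 91.
Numerically: ≈ 91.0000.
(This is only a lower bound; the true E[α(G)] may be larger.)

E[α(G)] ≥ 91 ≈ 91.0000.


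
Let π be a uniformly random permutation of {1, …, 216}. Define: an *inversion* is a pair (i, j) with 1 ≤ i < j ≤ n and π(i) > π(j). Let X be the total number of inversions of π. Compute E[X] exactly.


Write X = Σ X_I over the C(216, 2) = 23220 pairs i < j, with X_I the indicator of one inversion.
There are 23220 indicators.
For each fixed pair i < j, the values π(i) and π(j) are two distinct elements of {1, …, 216} in uniformly random order; by symmetry P[π(i) > π(j)] = 1/2.
By linearity: E[X] = 23220 · (1/2) = C(216, 2) · (1/2) = 23220/2 = 11610 ≈ 11610.000.

E[X] = 11610 = 11610.000.


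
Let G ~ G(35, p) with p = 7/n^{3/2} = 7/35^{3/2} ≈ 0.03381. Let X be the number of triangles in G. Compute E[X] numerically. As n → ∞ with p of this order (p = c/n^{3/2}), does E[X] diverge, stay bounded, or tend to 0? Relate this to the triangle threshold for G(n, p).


Number of potential triangles: C(35, 3) = 6545.
Each occurs with probability p³ ≈ (0.03381)³ ≈ 3.863562e-05.
By linearity: E[X] = C(35, 3)·p³ ≈ 6545 · 3.863562e-05 ≈ 0.2529.
Since α = 3/2 > 1, p = c/n^{3/2} = o(1/n) is below the triangle threshold p ~ 1/n. Asymptotically E[X] ~ (c³/6)·n^{3(1−α)} = (7³/6)·n^{-1.5} → 0, so by Markov's inequality G has no triangles w.h.p.

E[X] ≈ 0.2529; in regime p = Θ(1/n^{3/2}) E[X] tends to 0 (below the triangle threshold p ~ 1/n).


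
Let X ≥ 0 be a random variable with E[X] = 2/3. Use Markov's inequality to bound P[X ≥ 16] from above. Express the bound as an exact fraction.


μ = E[X] = 2/3, a = 16.
Markov: P[X ≥ 16] ≤ μ/a = (2/3)/16 = 1/24.
Numerically: ≈ 0.042.
(Since a = 16 > μ = 0.667, the bound 1/24 is < 1 and informative.)

P[X ≥ 16] ≤ 1/24 ≈ 0.042.


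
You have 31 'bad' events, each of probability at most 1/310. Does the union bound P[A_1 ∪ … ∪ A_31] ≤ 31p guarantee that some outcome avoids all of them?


Union bound: P[∪_{i=1}^{31} A_i] ≤ Σ_i P[A_i] ≤ 31·p = 31·(1/310) = 1/10.
Numerically: 1/10 ≈ 0.100.
Is 1/10 < 1? YES.
Since P[∪ A_i] ≤ 1/10 < 1, the complement has P[∩ A_i^c] ≥ 1 − 1/10 = 9/10 > 0, so some outcome avoids every A_i.

31·p = 1/10 ≈ 0.100; existence CERTIFIED by the union bound.


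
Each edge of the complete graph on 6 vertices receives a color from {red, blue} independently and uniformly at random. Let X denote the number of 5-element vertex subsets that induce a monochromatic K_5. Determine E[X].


Let X = Σ_S X_S over the C(6, 5) = 6 subsets S of size 5, where X_S = 1 if the K_5 on S is monochromatic.
For a fixed S, the K_5 on S has C(5, 2) = 10 edges. P[all 10 edges red] = (1/2)^10, and likewise for blue, so P[monochromatic] = 2·(1/2)^10 = 2^{1 − 10} = 1/512.
By linearity of expectation: E[X] = C(6, 5) · 2^{1 − 10} = 6 · 1/512 = 3/256.
Numerically: E[X] ≈ 0.01172.

E[X] = C(6,5)·2^(1−C(5,2)) = 3/256 ≈ 0.01172.


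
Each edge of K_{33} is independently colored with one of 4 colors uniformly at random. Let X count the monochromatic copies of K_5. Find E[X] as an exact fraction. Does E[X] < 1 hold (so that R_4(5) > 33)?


E[X] = C(33, 5) · 4^{1 − 10} = 237336 · 4^{−9} = 237336/262144.
As a reduced fraction: E[X] = 29667/32768 ≈ 0.90536.
Is E[X] < 1? YES.
Since E[X] < 1, there exists a 4-coloring of K_{33} with no monochromatic K_5; hence R_4(5) > 33.

E[X] = 29667/32768 ≈ 0.90536; E[X] < 1, so R_4(5) > 33.


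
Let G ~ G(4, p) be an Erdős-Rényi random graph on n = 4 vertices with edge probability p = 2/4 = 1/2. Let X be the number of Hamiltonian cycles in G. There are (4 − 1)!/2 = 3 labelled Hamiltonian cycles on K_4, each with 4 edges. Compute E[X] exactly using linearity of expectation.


K_4 has (4 − 1)!/2 = 3 labelled Hamiltonian cycles.
For each such Hamiltonian cycle H, let X_H = 1 if all 4 edges of H are present in G. Then P[X_H = 1] = p^{4} = (1/2)^{4} = 1/16.
By linearity of expectation: E[X] = Σ_H E[X_H] = 3 · p^{4} = 3 · 1/16 = 3/16.
Numerically: E[X] ≈ 0.1875.

E[X] = 3 · (1/2)^{4} = 3/16 ≈ 0.1875.


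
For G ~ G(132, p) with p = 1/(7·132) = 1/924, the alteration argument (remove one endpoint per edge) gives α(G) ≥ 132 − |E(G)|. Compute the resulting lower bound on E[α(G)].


E[|E(G)|] = C(132, 2)·p = 8646 · (1/924) = 131/14.
E[α(G)] ≥ n − E[|E(G)|] = 132 − 131/14 = 1717/14.
Numerically: ≈ 122.6429.
(This is only a lower bound; the true E[α(G)] may be larger.)

E[α(G)] ≥ 1717/14 ≈ 122.6429.


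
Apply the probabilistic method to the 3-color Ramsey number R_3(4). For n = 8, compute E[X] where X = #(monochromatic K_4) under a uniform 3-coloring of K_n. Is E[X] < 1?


E[X] = C(8, 4) · 3^{1 − 6} = 70 · 3^{−5} = 70/243.
As a reduced fraction: E[X] = 70/243 ≈ 0.288.
Is E[X] < 1? YES.
Since E[X] < 1, there exists a 3-coloring of K_{8} with no monochromatic K_4; hence R_3(4) > 8.

E[X] = 70/243 ≈ 0.288; E[X] < 1, so R_3(4) > 8.


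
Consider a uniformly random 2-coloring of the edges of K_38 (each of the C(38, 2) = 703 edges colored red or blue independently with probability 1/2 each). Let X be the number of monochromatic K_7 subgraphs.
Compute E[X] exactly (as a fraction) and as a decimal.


Let X = Σ_S X_S over the C(38, 7) = 12620256 subsets S of size 7, where X_S = 1 if the K_7 on S is monochromatic.
For a fixed S, the K_7 on S has C(7, 2) = 21 edges. P[all 21 edges red] = (1/2)^21, and likewise for blue, so P[monochromatic] = 2·(1/2)^21 = 2^{1 − 21} = 1/1048576.
By linearity of expectation: E[X] = C(38, 7) · 2^{1 − 21} = 12620256 · 1/1048576 = 394383/32768.
Numerically: E[X] ≈ 12.03561.

E[X] = C(38,7)·2^(1−C(7,2)) = 394383/32768 ≈ 12.03561.


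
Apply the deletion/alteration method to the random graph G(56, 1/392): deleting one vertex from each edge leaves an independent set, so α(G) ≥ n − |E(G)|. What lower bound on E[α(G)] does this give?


E[|E(G)|] = C(56, 2)·p = 1540 · (1/392) = 55/14.
E[α(G)] ≥ n − E[|E(G)|] = 56 − 55/14 = 729/14.
Numerically: ≈ 52.07143.
(This is only a lower bound; the true E[α(G)] may be larger.)

E[α(G)] ≥ 729/14 ≈ 52.07143.


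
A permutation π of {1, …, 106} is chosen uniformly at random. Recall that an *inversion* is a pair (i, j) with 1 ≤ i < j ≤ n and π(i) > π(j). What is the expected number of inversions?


Write X = Σ X_I over the C(106, 2) = 5565 pairs i < j, with X_I the indicator of one inversion.
There are 5565 indicators.
For each fixed pair i < j, the values π(i) and π(j) are two distinct elements of {1, …, 106} in uniformly random order; by symmetry P[π(i) > π(j)] = 1/2.
By linearity: E[X] = 5565 · (1/2) = C(106, 2) · (1/2) = 5565/2 = 5565/2 ≈ 2782.500.

E[X] = 5565/2 = 2782.500.


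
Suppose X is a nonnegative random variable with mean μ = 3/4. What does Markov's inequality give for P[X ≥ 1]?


μ = E[X] = 3/4, a = 1.
Markov: P[X ≥ 1] ≤ μ/a = (3/4)/1 = 3/4.
Numerically: ≈ 0.7500.
(Since a = 1 > μ = 0.7500, the bound 3/4 is < 1 and informative.)

P[X ≥ 1] ≤ 3/4 ≈ 0.7500.


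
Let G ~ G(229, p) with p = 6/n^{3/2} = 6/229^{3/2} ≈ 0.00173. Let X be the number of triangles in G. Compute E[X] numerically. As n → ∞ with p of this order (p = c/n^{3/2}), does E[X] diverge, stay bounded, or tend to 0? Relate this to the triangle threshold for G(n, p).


Number of potential triangles: C(229, 3) = 1975354.
Each occurs with probability p³ ≈ (0.00173)³ ≈ 5.19032e-09.
By linearity: E[X] = C(229, 3)·p³ ≈ 1975354 · 5.19032e-09 ≈ 0.010.
Since α = 3/2 > 1, p = c/n^{3/2} = o(1/n) is below the triangle threshold p ~ 1/n. Asymptotically E[X] ~ (c³/6)·n^{3(1−α)} = (6³/6)·n^{-1.5} → 0, so by Markov's inequality G has no triangles w.h.p.

E[X] ≈ 0.010; in regime p = Θ(1/n^{3/2}) E[X] tends to 0 (below the triangle threshold p ~ 1/n).


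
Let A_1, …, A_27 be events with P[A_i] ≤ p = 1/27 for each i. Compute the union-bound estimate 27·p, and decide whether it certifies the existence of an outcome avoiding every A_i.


Union bound: P[∪_{i=1}^{27} A_i] ≤ Σ_i P[A_i] ≤ 27·p = 27·(1/27) = 1.
Numerically: 1 ≈ 1.0000000.
Is 1 < 1? NO.
Since the bound 1 is ≥ 1, the union bound is uninformative here; it does NOT by itself certify existence.

27·p = 1 ≈ 1.0000000; existence NOT certified by the union bound.


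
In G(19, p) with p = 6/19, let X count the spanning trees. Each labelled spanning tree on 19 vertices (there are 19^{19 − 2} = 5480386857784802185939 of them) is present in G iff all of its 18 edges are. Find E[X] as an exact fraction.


K_19 has 19^{19 − 2} = 5480386857784802185939 labelled spanning trees.
For each such spanning tree H, let X_H = 1 if all 18 edges of H are present in G. Then P[X_H = 1] = p^{18} = (6/19)^{18} = 101559956668416/104127350297911241532841.
By linearity: E[X] = Σ_H E[X_H] = 5480386857784802185939 · p^{18} = 5480386857784802185939 · 101559956668416/104127350297911241532841 = 101559956668416/19.
Numerically: E[X] ≈ 5.3453e+12.

E[X] = 5480386857784802185939 · (6/19)^{18} = 101559956668416/19 ≈ 5.3453e+12.


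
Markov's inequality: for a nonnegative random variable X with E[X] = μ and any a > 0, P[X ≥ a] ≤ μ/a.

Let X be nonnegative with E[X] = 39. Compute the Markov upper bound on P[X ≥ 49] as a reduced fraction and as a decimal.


μ = E[X] = 39, a = 49.
Markov: P[X ≥ 49] ≤ μ/a = (39)/49 = 39/49.
Numerically: ≈ 0.796.
(Since a = 49 > μ = 39.000, the bound 39/49 is < 1 and informative.)

P[X ≥ 49] ≤ 39/49 ≈ 0.796.


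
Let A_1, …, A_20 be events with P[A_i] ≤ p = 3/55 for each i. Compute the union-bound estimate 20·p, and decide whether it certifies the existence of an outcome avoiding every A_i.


Union bound: P[∪_{i=1}^{20} A_i] ≤ Σ_i P[A_i] ≤ 20·p = 20·(3/55) = 12/11.
Numerically: 12/11 ≈ 1.0909091.
Is 12/11 < 1? NO.
Since the bound 12/11 is ≥ 1, the union bound is uninformative here; it does NOT by itself certify existence.

20·p = 12/11 ≈ 1.0909091; existence NOT certified by the union bound.


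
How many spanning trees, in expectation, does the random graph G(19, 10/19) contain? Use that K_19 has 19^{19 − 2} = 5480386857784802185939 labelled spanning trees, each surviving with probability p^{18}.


K_19 has 19^{19 − 2} = 5480386857784802185939 labelled spanning trees.
For each such spanning tree H, let X_H = 1 if all 18 edges of H are present in G. Then P[X_H = 1] = p^{18} = (10/19)^{18} = 1000000000000000000/104127350297911241532841.
By linearity of expectation: E[X] = Σ_H E[X_H] = 5480386857784802185939 · p^{18} = 5480386857784802185939 · 1000000000000000000/104127350297911241532841 = 1000000000000000000/19.
Numerically: E[X] ≈ 5.26316e+16.

E[X] = 5480386857784802185939 · (10/19)^{18} = 1000000000000000000/19 ≈ 5.26316e+16.


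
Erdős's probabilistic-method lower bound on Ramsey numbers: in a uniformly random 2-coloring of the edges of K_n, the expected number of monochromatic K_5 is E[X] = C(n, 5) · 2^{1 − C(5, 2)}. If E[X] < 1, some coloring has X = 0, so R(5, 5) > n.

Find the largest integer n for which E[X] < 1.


We need C(n, 5) · 2^{1 − 10} < 1, i.e. C(n, 5) < 2^{10 − 1} = 512.
Check values of n near the boundary:
  n = 6: C(6, 5) = 6; 6 < 512? YES
  n = 7: C(7, 5) = 21; 21 < 512? YES
  n = 8: C(8, 5) = 56; 56 < 512? YES
  n = 9: C(9, 5) = 126; 126 < 512? YES
  n = 10: C(10, 5) = 252; 252 < 512? YES
  n = 11: C(11, 5) = 462; 462 < 512? YES
  n = 12: C(12, 5) = 792; 792 < 512? NO
The largest n with C(n, 5) < 512 is n = 11 (where E[X] = 231/256 ≈ 0.902). Hence R(5, 5) > 11, i.e. R(5, 5) ≥ 12.

Largest n = 11; hence R(5, 5) > 11.


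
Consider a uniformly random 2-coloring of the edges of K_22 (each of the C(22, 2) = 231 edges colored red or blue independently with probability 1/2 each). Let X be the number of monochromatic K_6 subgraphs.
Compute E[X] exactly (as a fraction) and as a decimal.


Let X = Σ_S X_S over the C(22, 6) = 74613 subsets S of size 6, where X_S = 1 if the K_6 on S is monochromatic.
For a fixed S, the K_6 on S has C(6, 2) = 15 edges. P[all 15 edges red] = (1/2)^15, and likewise for blue, so P[monochromatic] = 2·(1/2)^15 = 2^{1 − 15} = 1/16384.
By linearity: E[X] = C(22, 6) · 2^{1 − 15} = 74613 · 1/16384 = 74613/16384.
Numerically: E[X] ≈ 4.55402.

E[X] = C(22,6)·2^(1−C(6,2)) = 74613/16384 ≈ 4.55402.


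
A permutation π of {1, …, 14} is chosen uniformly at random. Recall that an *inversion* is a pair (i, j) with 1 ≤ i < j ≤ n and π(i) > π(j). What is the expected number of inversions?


Write X = Σ X_I over the C(14, 2) = 91 pairs i < j, with X_I the indicator of one inversion.
There are 91 indicators.
For each fixed pair i < j, the values π(i) and π(j) are two distinct elements of {1, …, 14} in uniformly random order; by symmetry P[π(i) > π(j)] = 1/2.
By linearity: E[X] = 91 · (1/2) = C(14, 2) · (1/2) = 91/2 = 91/2 ≈ 45.500.

E[X] = 91/2 = 45.500.


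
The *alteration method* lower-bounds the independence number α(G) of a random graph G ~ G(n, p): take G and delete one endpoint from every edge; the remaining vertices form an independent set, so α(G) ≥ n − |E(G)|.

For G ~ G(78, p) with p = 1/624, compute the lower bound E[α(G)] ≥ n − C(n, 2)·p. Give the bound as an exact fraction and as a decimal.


E[|E(G)|] = C(78, 2)·p = 3003 · (1/624) = 77/16.
E[α(G)] ≥ n − E[|E(G)|] = 78 − 77/16 = 1171/16.
Numerically: ≈ 73.1875.
(This is only a lower bound; the true E[α(G)] may be larger.)

E[α(G)] ≥ 1171/16 ≈ 73.1875.


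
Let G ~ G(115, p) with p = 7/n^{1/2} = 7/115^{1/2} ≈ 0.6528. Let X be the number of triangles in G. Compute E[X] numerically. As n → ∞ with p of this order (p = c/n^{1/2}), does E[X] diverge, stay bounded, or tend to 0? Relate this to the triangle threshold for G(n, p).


Number of potential triangles: C(115, 3) = 246905.
Each occurs with probability p³ ≈ (0.6528)³ ≈ 2.781297e-01.
By linearity: E[X] = C(115, 3)·p³ ≈ 246905 · 2.781297e-01 ≈ 68671.6123.
Since α = 1/2 < 1, p = c/n^{1/2} ≫ 1/n is above the triangle threshold p ~ 1/n. Asymptotically E[X] ~ (c³/6)·n^{3(1−α)} = (7³/6)·n^{1.5} → ∞; triangles are abundant w.h.p.

E[X] ≈ 68671.6123; in regime p = Θ(1/n^{1/2}) E[X] diverges (above the triangle threshold p ~ 1/n).


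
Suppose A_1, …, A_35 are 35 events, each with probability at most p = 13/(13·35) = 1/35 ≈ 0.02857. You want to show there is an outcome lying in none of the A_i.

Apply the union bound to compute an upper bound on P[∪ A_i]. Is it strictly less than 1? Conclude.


Union bound: P[∪_{i=1}^{35} A_i] ≤ Σ_i P[A_i] ≤ 35·p = 35·(1/35) = 1.
Numerically: 1 ≈ 1.00000.
Is 1 < 1? NO.
Since the bound 1 is ≥ 1, the union bound is uninformative here; it does NOT by itself certify existence.

35·p = 1 ≈ 1.00000; existence NOT certified by the union bound.


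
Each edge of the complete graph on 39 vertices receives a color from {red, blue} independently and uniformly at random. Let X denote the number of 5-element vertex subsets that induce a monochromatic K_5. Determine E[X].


Let X = Σ_S X_S over the C(39, 5) = 575757 subsets S of size 5, where X_S = 1 if the K_5 on S is monochromatic.
For a fixed S, the K_5 on S has C(5, 2) = 10 edges. P[all 10 edges red] = (1/2)^10, and likewise for blue, so P[monochromatic] = 2·(1/2)^10 = 2^{1 − 10} = 1/512.
Summing: E[X] = C(39, 5) · 2^{1 − 10} = 575757 · 1/512 = 575757/512.
Numerically: E[X] ≈ 1124.5254.

E[X] = C(39,5)·2^(1−C(5,2)) = 575757/512 ≈ 1124.5254.


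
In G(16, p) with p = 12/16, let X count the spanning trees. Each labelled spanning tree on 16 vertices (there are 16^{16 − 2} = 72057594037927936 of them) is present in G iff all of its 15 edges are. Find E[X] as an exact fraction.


K_16 has 16^{16 − 2} = 72057594037927936 labelled spanning trees.
For each such spanning tree H, let X_H = 1 if all 15 edges of H are present in G. Then P[X_H = 1] = p^{15} = (3/4)^{15} = 14348907/1073741824.
By linearity: E[X] = Σ_H E[X_H] = 72057594037927936 · p^{15} = 72057594037927936 · 14348907/1073741824 = 962938848411648.
Numerically: E[X] ≈ 9.6294e+14.

E[X] = 72057594037927936 · (3/4)^{15} = 962938848411648 ≈ 9.6294e+14.


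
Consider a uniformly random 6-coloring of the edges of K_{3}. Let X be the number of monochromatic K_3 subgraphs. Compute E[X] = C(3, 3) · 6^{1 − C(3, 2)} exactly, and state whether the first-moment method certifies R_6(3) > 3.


E[X] = C(3, 3) · 6^{1 − 3} = 1 · 6^{−2} = 1/36.
As a reduced fraction: E[X] = 1/36 ≈ 0.0278.
Is E[X] < 1? YES.
Since E[X] < 1, there exists a 6-coloring of K_{3} with no monochromatic K_3; hence R_6(3) > 3.

E[X] = 1/36 ≈ 0.0278; E[X] < 1, so R_6(3) > 3.


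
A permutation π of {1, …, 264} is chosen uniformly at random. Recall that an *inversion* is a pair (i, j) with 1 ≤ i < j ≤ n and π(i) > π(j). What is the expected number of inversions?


Write X = Σ X_I over the C(264, 2) = 34716 pairs i < j, with X_I the indicator of one inversion.
There are 34716 indicators.
For each fixed pair i < j, the values π(i) and π(j) are two distinct elements of {1, …, 264} in uniformly random order; by symmetry P[π(i) > π(j)] = 1/2.
By linearity: E[X] = 34716 · (1/2) = C(264, 2) · (1/2) = 34716/2 = 17358 ≈ 17358.00000.

E[X] = 17358 = 17358.00000.


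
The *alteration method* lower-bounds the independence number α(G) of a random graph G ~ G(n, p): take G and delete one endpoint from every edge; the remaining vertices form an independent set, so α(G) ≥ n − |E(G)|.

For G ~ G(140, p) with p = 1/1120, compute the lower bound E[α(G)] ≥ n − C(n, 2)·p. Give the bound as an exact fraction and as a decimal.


E[|E(G)|] = C(140, 2)·p = 9730 · (1/1120) = 139/16.
E[α(G)] ≥ n − E[|E(G)|] = 140 − 139/16 = 2101/16.
Numerically: ≈ 131.312500.
(This is only a lower bound; the true E[α(G)] may be larger.)

E[α(G)] ≥ 2101/16 ≈ 131.312500.


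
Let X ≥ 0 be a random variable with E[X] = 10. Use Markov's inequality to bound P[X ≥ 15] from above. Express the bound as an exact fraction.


μ = E[X] = 10, a = 15.
Markov: P[X ≥ 15] ≤ μ/a = (10)/15 = 2/3.
Numerically: ≈ 0.6667.
(Since a = 15 > μ = 10.0000, the bound 2/3 is < 1 and informative.)

P[X ≥ 15] ≤ 2/3 ≈ 0.6667.


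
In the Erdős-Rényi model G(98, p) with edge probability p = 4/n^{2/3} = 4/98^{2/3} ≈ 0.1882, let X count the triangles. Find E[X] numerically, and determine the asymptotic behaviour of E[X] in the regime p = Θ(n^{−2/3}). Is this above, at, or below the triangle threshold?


Number of potential triangles: C(98, 3) = 152096.
Each occurs with probability p³ ≈ (0.1882)³ ≈ 6.663890e-03.
By linearity: E[X] = C(98, 3)·p³ ≈ 152096 · 6.663890e-03 ≈ 1013.5510.
Since α = 2/3 < 1, p = c/n^{2/3} ≫ 1/n is above the triangle threshold p ~ 1/n. Asymptotically E[X] ~ (c³/6)·n^{3(1−α)} = (4³/6)·n^{1} → ∞; triangles are abundant w.h.p.

E[X] ≈ 1013.5510; in regime p = Θ(1/n^{2/3}) E[X] diverges (above the triangle threshold p ~ 1/n).


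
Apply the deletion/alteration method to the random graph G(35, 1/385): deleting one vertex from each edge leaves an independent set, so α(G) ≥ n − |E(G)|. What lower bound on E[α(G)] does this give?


E[|E(G)|] = C(35, 2)·p = 595 · (1/385) = 17/11.
E[α(G)] ≥ n − E[|E(G)|] = 35 − 17/11 = 368/11.
Numerically: ≈ 33.454545.
(This is only a lower bound; the true E[α(G)] may be larger.)

E[α(G)] ≥ 368/11 ≈ 33.454545.


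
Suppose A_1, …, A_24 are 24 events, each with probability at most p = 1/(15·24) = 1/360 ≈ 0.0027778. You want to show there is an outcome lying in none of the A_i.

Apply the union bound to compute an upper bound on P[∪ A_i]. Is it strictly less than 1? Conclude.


Union bound: P[∪_{i=1}^{24} A_i] ≤ Σ_i P[A_i] ≤ 24·p = 24·(1/360) = 1/15.
Numerically: 1/15 ≈ 0.0666667.
Is 1/15 < 1? YES.
Since P[∪ A_i] ≤ 1/15 < 1, the complement has P[∩ A_i^c] ≥ 1 − 1/15 = 14/15 > 0, so some outcome avoids every A_i.

24·p = 1/15 ≈ 0.0666667; existence CERTIFIED by the union bound.


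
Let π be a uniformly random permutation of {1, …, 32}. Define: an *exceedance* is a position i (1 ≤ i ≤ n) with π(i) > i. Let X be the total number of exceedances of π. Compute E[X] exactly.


Write X = Σ_{i=1}^{32} X_i, where X_i = 1_{π(i) > i}.
For each fixed i, π(i) is uniform over {1, …, 32} (marginal of a uniform permutation), so P[π(i) > i] = (n − i)/n. Summing: Σ_{i=1}^{32} (n − i)/n = (0 + 1 + … + 31)/32 = 32(32 − 1)/(2·32) = (32 − 1)/2.
Hence E[X] = Σ_{i=1}^{32} (32 − i)/32 = 31/2 ≈ 15.500000.

E[X] = 31/2 = 15.500000.


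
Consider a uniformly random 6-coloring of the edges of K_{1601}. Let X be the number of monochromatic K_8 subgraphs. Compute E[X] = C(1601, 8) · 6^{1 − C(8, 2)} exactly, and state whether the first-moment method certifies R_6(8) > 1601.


E[X] = C(1601, 8) · 6^{1 − 28} = 1051968746851785076600 · 6^{−27} = 1051968746851785076600/1023490369077469249536.
As a reduced fraction: E[X] = 131496093356473134575/127936296134683656192 ≈ 1.027825.
Is E[X] < 1? NO.
Since E[X] ≥ 1, the first-moment bound is inconclusive at n = 1601; it does NOT by itself certify R_6(8) > 1601.

E[X] = 131496093356473134575/127936296134683656192 ≈ 1.027825; E[X] ≥ 1; first-moment method inconclusive here.


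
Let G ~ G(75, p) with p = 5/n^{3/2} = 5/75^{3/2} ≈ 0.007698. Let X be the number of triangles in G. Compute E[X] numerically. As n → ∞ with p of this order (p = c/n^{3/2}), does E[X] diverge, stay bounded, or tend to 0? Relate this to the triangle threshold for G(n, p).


Number of potential triangles: C(75, 3) = 67525.
Each occurs with probability p³ ≈ (0.007698)³ ≈ 4.561780e-07.
By linearity: E[X] = C(75, 3)·p³ ≈ 67525 · 4.561780e-07 ≈ 0.0308.
Since α = 3/2 > 1, p = c/n^{3/2} = o(1/n) is below the triangle threshold p ~ 1/n. Asymptotically E[X] ~ (c³/6)·n^{3(1−α)} = (5³/6)·n^{-1.5} → 0, so by Markov's inequality G has no triangles w.h.p.

E[X] ≈ 0.0308; in regime p = Θ(1/n^{3/2}) E[X] tends to 0 (below the triangle threshold p ~ 1/n).


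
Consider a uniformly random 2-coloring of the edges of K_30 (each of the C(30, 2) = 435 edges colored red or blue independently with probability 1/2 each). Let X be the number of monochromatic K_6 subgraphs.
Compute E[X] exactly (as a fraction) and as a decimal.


Let X = Σ_S X_S over the C(30, 6) = 593775 subsets S of size 6, where X_S = 1 if the K_6 on S is monochromatic.
For a fixed S, the K_6 on S has C(6, 2) = 15 edges. P[all 15 edges red] = (1/2)^15, and likewise for blue, so P[monochromatic] = 2·(1/2)^15 = 2^{1 − 15} = 1/16384.
By linearity of expectation: E[X] = C(30, 6) · 2^{1 − 15} = 593775 · 1/16384 = 593775/16384.
Numerically: E[X] ≈ 36.24115.

E[X] = C(30,6)·2^(1−C(6,2)) = 593775/16384 ≈ 36.24115.


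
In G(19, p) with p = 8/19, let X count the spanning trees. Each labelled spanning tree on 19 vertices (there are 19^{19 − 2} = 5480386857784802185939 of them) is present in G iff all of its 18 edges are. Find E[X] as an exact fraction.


K_19 has 19^{19 − 2} = 5480386857784802185939 labelled spanning trees.
For each such spanning tree H, let X_H = 1 if all 18 edges of H are present in G. Then P[X_H = 1] = p^{18} = (8/19)^{18} = 18014398509481984/104127350297911241532841.
Summing the indicators: E[X] = Σ_H E[X_H] = 5480386857784802185939 · p^{18} = 5480386857784802185939 · 18014398509481984/104127350297911241532841 = 18014398509481984/19.
Numerically: E[X] ≈ 9.481e+14.

E[X] = 5480386857784802185939 · (8/19)^{18} = 18014398509481984/19 ≈ 9.481e+14.


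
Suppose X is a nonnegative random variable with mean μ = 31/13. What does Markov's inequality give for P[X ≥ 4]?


μ = E[X] = 31/13, a = 4.
Markov: P[X ≥ 4] ≤ μ/a = (31/13)/4 = 31/52.
Numerically: ≈ 0.5962.
(Since a = 4 > μ = 2.3846, the bound 31/52 is < 1 and informative.)

P[X ≥ 4] ≤ 31/52 ≈ 0.5962.


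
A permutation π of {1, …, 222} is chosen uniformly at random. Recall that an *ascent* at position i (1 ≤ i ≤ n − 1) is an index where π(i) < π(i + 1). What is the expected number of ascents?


Write X = Σ X_I over i = 1, …, 221, with X_I the indicator of one ascent.
There are 221 indicators.
For each fixed i, the pair (π(i), π(i+1)) is a uniformly random ordered pair of distinct values from {1, …, 222}; by symmetry P[π(i) < π(i+1)] = 1/2.
By linearity: E[X] = 221 · (1/2) = (222 − 1) · (1/2) = 221/2 ≈ 110.5000.

E[X] = 221/2 = 110.5000.


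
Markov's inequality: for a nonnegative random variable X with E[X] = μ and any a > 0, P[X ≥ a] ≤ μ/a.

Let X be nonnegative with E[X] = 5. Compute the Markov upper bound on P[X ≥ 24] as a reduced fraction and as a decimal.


μ = E[X] = 5, a = 24.
Markov: P[X ≥ 24] ≤ μ/a = (5)/24 = 5/24.
Numerically: ≈ 0.208.
(Since a = 24 > μ = 5.000, the bound 5/24 is < 1 and informative.)

P[X ≥ 24] ≤ 5/24 ≈ 0.208.


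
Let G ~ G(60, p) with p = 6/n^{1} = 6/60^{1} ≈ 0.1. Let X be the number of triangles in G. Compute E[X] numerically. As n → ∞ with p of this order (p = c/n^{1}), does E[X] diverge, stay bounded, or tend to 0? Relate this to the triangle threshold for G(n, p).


Number of potential triangles: C(60, 3) = 34220.
Each occurs with probability p³ ≈ (0.1)³ ≈ 1.00000000e-03.
By linearity: E[X] = C(60, 3)·p³ ≈ 34220 · 1.00000000e-03 ≈ 34.220000.
Here α = 1, so p = 6/n is exactly at the triangle threshold p ~ 1/n. Asymptotically E[X] → c³/6 = 6³/6 = 36 ≈ 36.000000, a bounded constant. In this regime the triangle count is asymptotically Poisson(c³/6).

E[X] ≈ 34.220000; in regime p = Θ(1/n^{1}) E[X] stays bounded (at the triangle threshold p ~ 1/n).


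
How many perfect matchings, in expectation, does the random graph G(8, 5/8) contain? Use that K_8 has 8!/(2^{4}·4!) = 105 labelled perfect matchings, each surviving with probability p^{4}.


K_8 has 8!/(2^{4}·4!) = 105 labelled perfect matchings.
For each such perfect matching H, let X_H = 1 if all 4 edges of H are present in G. Then P[X_H = 1] = p^{4} = (5/8)^{4} = 625/4096.
By linearity: E[X] = Σ_H E[X_H] = 105 · p^{4} = 105 · 625/4096 = 65625/4096.
Numerically: E[X] ≈ 16.022.

E[X] = 105 · (5/8)^{4} = 65625/4096 ≈ 16.022.


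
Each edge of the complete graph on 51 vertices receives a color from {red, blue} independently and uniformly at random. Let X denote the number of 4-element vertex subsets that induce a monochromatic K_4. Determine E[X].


Let X = Σ_S X_S over the C(51, 4) = 249900 subsets S of size 4, where X_S = 1 if the K_4 on S is monochromatic.
For a fixed S, the K_4 on S has C(4, 2) = 6 edges. P[all 6 edges red] = (1/2)^6, and likewise for blue, so P[monochromatic] = 2·(1/2)^6 = 2^{1 − 6} = 1/32.
By linearity of expectation: E[X] = C(51, 4) · 2^{1 − 6} = 249900 · 1/32 = 62475/8.
Numerically: E[X] ≈ 7809.37500.

E[X] = C(51,4)·2^(1−C(4,2)) = 62475/8 ≈ 7809.37500.


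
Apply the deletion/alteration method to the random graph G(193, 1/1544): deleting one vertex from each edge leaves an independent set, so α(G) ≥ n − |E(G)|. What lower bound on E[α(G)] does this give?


E[|E(G)|] = C(193, 2)·p = 18528 · (1/1544) = 12.
E[α(G)] ≥ n − E[|E(G)|] = 193 − 12 = 181.
Numerically: ≈ 181.00000.
(This is only a lower bound; the true E[α(G)] may be larger.)

E[α(G)] ≥ 181 ≈ 181.00000.


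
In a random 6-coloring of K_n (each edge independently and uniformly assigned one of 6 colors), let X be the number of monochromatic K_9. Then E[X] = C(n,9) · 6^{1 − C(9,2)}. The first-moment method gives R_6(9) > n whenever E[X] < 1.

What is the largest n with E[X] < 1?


We need C(n, 9) · 6^{1 − 36} < 1, i.e. C(n, 9) < 6^{36 − 1} = 1719070799748422591028658176.
Check values of n near the boundary:
  n = 4402: C(4402, 9) = 1696419745356657449393393700; 1696419745356657449393393700 < 1719070799748422591028658176? YES
  n = 4403: C(4403, 9) = 1699894433046281918452233150; 1699894433046281918452233150 < 1719070799748422591028658176? YES
  n = 4404: C(4404, 9) = 1703375445537161676647015880; 1703375445537161676647015880 < 1719070799748422591028658176? YES
  n = 4405: C(4405, 9) = 1706862792900636302463627150; 1706862792900636302463627150 < 1719070799748422591028658176? YES
  n = 4406: C(4406, 9) = 1710356485221788389505285700; 1710356485221788389505285700 < 1719070799748422591028658176? YES
  n = 4407: C(4407, 9) = 1713856532599459170657070050; 1713856532599459170657070050 < 1719070799748422591028658176? YES
  n = 4408: C(4408, 9) = 1717362945146264156457459600; 1717362945146264156457459600 < 1719070799748422591028658176? YES
  n = 4409: C(4409, 9) = 1720875732988608787686577131; 1720875732988608787686577131 < 1719070799748422591028658176? NO
  n = 4410: C(4410, 9) = 1724394906266704102180823710; 1724394906266704102180823710 < 1719070799748422591028658176? NO
  n = 4411: C(4411, 9) = 1727920475134582415883601405; 1727920475134582415883601405 < 1719070799748422591028658176? NO
The largest n with C(n, 9) < 1719070799748422591028658176 is n = 4408 (where E[X] = 35778394690547169926197075/35813974994758803979763712 ≈ 0.9990065). Hence R_6(9) > 4408, i.e. R_6(9) ≥ 4409.

Largest n = 4408; hence R_6(9) > 4408.


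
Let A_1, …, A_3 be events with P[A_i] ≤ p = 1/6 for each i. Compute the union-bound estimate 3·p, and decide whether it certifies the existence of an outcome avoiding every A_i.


Union bound: P[∪_{i=1}^{3} A_i] ≤ Σ_i P[A_i] ≤ 3·p = 3·(1/6) = 1/2.
Numerically: 1/2 ≈ 0.50000.
Is 1/2 < 1? YES.
Since P[∪ A_i] ≤ 1/2 < 1, the complement has P[∩ A_i^c] ≥ 1 − 1/2 = 1/2 > 0, so some outcome avoids every A_i.

3·p = 1/2 ≈ 0.50000; existence CERTIFIED by the union bound.


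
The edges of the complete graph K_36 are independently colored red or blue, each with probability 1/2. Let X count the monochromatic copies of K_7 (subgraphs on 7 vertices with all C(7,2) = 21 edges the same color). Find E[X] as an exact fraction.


Let X = Σ_S X_S over the C(36, 7) = 8347680 subsets S of size 7, where X_S = 1 if the K_7 on S is monochromatic.
For a fixed S, the K_7 on S has C(7, 2) = 21 edges. P[all 21 edges red] = (1/2)^21, and likewise for blue, so P[monochromatic] = 2·(1/2)^21 = 2^{1 − 21} = 1/1048576.
Summing: E[X] = C(36, 7) · 2^{1 − 21} = 8347680 · 1/1048576 = 260865/32768.
Numerically: E[X] ≈ 7.96097.

E[X] = C(36,7)·2^(1−C(7,2)) = 260865/32768 ≈ 7.96097.


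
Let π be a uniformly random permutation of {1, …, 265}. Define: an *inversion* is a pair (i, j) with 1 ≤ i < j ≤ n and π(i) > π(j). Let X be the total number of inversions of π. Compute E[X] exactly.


Write X = Σ X_I over the C(265, 2) = 34980 pairs i < j, with X_I the indicator of one inversion.
There are 34980 indicators.
For each fixed pair i < j, the values π(i) and π(j) are two distinct elements of {1, …, 265} in uniformly random order; by symmetry P[π(i) > π(j)] = 1/2.
By linearity: E[X] = 34980 · (1/2) = C(265, 2) · (1/2) = 34980/2 = 17490 ≈ 17490.000000.

E[X] = 17490 = 17490.000000.


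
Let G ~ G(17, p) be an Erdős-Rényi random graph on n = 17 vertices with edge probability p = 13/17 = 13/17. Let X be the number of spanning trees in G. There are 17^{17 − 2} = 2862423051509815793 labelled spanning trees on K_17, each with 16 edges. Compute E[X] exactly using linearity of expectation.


K_17 has 17^{17 − 2} = 2862423051509815793 labelled spanning trees.
For each such spanning tree H, let X_H = 1 if all 16 edges of H are present in G. Then P[X_H = 1] = p^{16} = (13/17)^{16} = 665416609183179841/48661191875666868481.
By linearity: E[X] = Σ_H E[X_H] = 2862423051509815793 · p^{16} = 2862423051509815793 · 665416609183179841/48661191875666868481 = 665416609183179841/17.
Numerically: E[X] ≈ 3.914e+16.

E[X] = 2862423051509815793 · (13/17)^{16} = 665416609183179841/17 ≈ 3.914e+16.


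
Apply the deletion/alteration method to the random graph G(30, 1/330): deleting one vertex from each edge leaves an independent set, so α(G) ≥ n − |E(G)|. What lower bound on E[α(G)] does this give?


E[|E(G)|] = C(30, 2)·p = 435 · (1/330) = 29/22.
E[α(G)] ≥ n − E[|E(G)|] = 30 − 29/22 = 631/22.
Numerically: ≈ 28.681818.
(This is only a lower bound; the true E[α(G)] may be larger.)

E[α(G)] ≥ 631/22 ≈ 28.681818.


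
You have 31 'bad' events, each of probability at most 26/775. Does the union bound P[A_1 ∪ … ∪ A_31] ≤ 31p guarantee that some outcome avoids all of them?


Union bound: P[∪_{i=1}^{31} A_i] ≤ Σ_i P[A_i] ≤ 31·p = 31·(26/775) = 26/25.
Numerically: 26/25 ≈ 1.0400000.
Is 26/25 < 1? NO.
Since the bound 26/25 is ≥ 1, the union bound is uninformative here; it does NOT by itself certify existence.

31·p = 26/25 ≈ 1.0400000; existence NOT certified by the union bound.


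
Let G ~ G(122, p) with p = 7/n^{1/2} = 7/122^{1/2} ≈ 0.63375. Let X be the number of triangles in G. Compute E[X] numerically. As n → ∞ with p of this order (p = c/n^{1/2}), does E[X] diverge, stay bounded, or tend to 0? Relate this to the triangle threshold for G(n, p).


Number of potential triangles: C(122, 3) = 295240.
Each occurs with probability p³ ≈ (0.63375)³ ≈ 2.54539024e-01.
By linearity: E[X] = C(122, 3)·p³ ≈ 295240 · 2.54539024e-01 ≈ 75150.101360.
Since α = 1/2 < 1, p = c/n^{1/2} ≫ 1/n is above the triangle threshold p ~ 1/n. Asymptotically E[X] ~ (c³/6)·n^{3(1−α)} = (7³/6)·n^{1.5} → ∞; triangles are abundant w.h.p.

E[X] ≈ 75150.101360; in regime p = Θ(1/n^{1/2}) E[X] diverges (above the triangle threshold p ~ 1/n).


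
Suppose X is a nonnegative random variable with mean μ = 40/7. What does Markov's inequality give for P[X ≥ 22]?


μ = E[X] = 40/7, a = 22.
Markov: P[X ≥ 22] ≤ μ/a = (40/7)/22 = 20/77.
Numerically: ≈ 0.2597.
(Since a = 22 > μ = 5.7143, the bound 20/77 is < 1 and informative.)

P[X ≥ 22] ≤ 20/77 ≈ 0.2597.


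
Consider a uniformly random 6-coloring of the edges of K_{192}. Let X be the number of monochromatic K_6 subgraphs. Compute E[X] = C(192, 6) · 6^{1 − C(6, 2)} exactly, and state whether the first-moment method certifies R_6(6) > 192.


E[X] = C(192, 6) · 6^{1 − 15} = 64300886496 · 6^{−14} = 64300886496/78364164096.
As a reduced fraction: E[X] = 223266967/272097792 ≈ 0.8205394.
Is E[X] < 1? YES.
Since E[X] < 1, there exists a 6-coloring of K_{192} with no monochromatic K_6; hence R_6(6) > 192.

E[X] = 223266967/272097792 ≈ 0.8205394; E[X] < 1, so R_6(6) > 192.


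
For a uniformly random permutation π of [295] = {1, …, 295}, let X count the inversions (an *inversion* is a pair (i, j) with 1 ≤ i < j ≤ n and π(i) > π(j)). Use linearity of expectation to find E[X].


Write X = Σ X_I over the C(295, 2) = 43365 pairs i < j, with X_I the indicator of one inversion.
There are 43365 indicators.
For each fixed pair i < j, the values π(i) and π(j) are two distinct elements of {1, …, 295} in uniformly random order; by symmetry P[π(i) > π(j)] = 1/2.
By linearity: E[X] = 43365 · (1/2) = C(295, 2) · (1/2) = 43365/2 = 43365/2 ≈ 21682.50000.

E[X] = 43365/2 = 21682.50000.


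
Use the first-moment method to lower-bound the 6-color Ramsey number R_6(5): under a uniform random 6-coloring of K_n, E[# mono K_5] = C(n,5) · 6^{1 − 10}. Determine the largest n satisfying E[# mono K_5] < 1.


We need C(n, 5) · 6^{1 − 10} < 1, i.e. C(n, 5) < 6^{10 − 1} = 10077696.
Check values of n near the boundary:
  n = 63: C(63, 5) = 7028847; 7028847 < 10077696? YES
  n = 64: C(64, 5) = 7624512; 7624512 < 10077696? YES
  n = 65: C(65, 5) = 8259888; 8259888 < 10077696? YES
  n = 66: C(66, 5) = 8936928; 8936928 < 10077696? YES
  n = 67: C(67, 5) = 9657648; 9657648 < 10077696? YES
  n = 68: C(68, 5) = 10424128; 10424128 < 10077696? NO
The largest n with C(n, 5) < 10077696 is n = 67 (where E[X] = 67067/69984 ≈ 0.958319). Hence R_6(5) > 67, i.e. R_6(5) ≥ 68.

Largest n = 67; hence R_6(5) > 67.


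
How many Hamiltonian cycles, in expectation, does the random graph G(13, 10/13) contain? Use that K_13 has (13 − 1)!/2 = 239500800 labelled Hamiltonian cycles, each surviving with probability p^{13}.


K_13 has (13 − 1)!/2 = 239500800 labelled Hamiltonian cycles.
For each such Hamiltonian cycle H, let X_H = 1 if all 13 edges of H are present in G. Then P[X_H = 1] = p^{13} = (10/13)^{13} = 10000000000000/302875106592253.
Summing the indicators: E[X] = Σ_H E[X_H] = 239500800 · p^{13} = 239500800 · 10000000000000/302875106592253 = 2395008000000000000000/302875106592253.
Numerically: E[X] ≈ 7.9076e+06.

E[X] = 239500800 · (10/13)^{13} = 2395008000000000000000/302875106592253 ≈ 7.9076e+06.


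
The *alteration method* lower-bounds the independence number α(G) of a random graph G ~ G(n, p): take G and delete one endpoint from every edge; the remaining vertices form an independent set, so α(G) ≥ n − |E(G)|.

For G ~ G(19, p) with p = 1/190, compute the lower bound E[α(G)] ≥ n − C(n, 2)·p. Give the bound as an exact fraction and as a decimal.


E[|E(G)|] = C(19, 2)·p = 171 · (1/190) = 9/10.
E[α(G)] ≥ n − E[|E(G)|] = 19 − 9/10 = 181/10.
Numerically: ≈ 18.100000.
(This is only a lower bound; the true E[α(G)] may be larger.)

E[α(G)] ≥ 181/10 ≈ 18.100000.


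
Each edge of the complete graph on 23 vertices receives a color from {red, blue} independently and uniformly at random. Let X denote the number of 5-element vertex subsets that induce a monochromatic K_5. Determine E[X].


Let X = Σ_S X_S over the C(23, 5) = 33649 subsets S of size 5, where X_S = 1 if the K_5 on S is monochromatic.
For a fixed S, the K_5 on S has C(5, 2) = 10 edges. P[all 10 edges red] = (1/2)^10, and likewise for blue, so P[monochromatic] = 2·(1/2)^10 = 2^{1 − 10} = 1/512.
Summing: E[X] = C(23, 5) · 2^{1 − 10} = 33649 · 1/512 = 33649/512.
Numerically: E[X] ≈ 65.720703.

E[X] = C(23,5)·2^(1−C(5,2)) = 33649/512 ≈ 65.720703.


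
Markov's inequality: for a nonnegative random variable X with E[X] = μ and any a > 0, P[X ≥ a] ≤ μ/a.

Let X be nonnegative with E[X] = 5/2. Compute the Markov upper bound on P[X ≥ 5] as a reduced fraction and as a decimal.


μ = E[X] = 5/2, a = 5.
Markov: P[X ≥ 5] ≤ μ/a = (5/2)/5 = 1/2.
Numerically: ≈ 0.50000.
(Since a = 5 > μ = 2.50000, the bound 1/2 is < 1 and informative.)

P[X ≥ 5] ≤ 1/2 ≈ 0.50000.
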